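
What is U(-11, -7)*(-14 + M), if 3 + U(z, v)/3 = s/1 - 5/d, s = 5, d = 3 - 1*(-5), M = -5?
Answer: -627/8 ≈ -78.375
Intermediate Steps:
d = 8 (d = 3 + 5 = 8)
U(z, v) = 33/8 (U(z, v) = -9 + 3*(5/1 - 5/8) = -9 + 3*(5*1 - 5*⅛) = -9 + 3*(5 - 5/8) = -9 + 3*(35/8) = -9 + 105/8 = 33/8)
U(-11, -7)*(-14 + M) = 33*(-14 - 5)/8 = (33/8)*(-19) = -627/8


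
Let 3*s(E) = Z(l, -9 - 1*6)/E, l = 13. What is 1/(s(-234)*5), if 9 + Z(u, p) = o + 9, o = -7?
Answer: 702/35 ≈ 20.057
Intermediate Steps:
Z(u, p) = -7 (Z(u, p) = -9 + (-7 + 9) = -9 + 2 = -7)
s(E) = -7/(3*E) (s(E) = (-7/E)/3 = -7/(3*E))
1/(s(-234)*5) = 1/(-7/3/(-234)*5) = 1/(-7/3*(-1/234)*5) = 1/((7/702)*5) = 1/(35/702) = 702/35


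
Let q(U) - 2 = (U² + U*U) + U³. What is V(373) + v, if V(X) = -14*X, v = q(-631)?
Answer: -250448489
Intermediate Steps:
q(U) = 2 + U³ + 2*U² (q(U) = 2 + ((U² + U*U) + U³) = 2 + ((U² + U²) + U³) = 2 + (2*U² + U³) = 2 + (U³ + 2*U²) = 2 + U³ + 2*U²)
v = -250443267 (v = 2 + (-631)³ + 2*(-631)² = 2 - 251239591 + 2*398161 = 2 - 251239591 + 796322 = -250443267)
V(373) + v = -14*373 - 250443267 = -5222 - 250443267 = -250448489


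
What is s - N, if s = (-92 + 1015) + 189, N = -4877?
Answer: 5989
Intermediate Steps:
s = 1112 (s = 923 + 189 = 1112)
s - N = 1112 - 1*(-4877) = 1112 + 4877 = 5989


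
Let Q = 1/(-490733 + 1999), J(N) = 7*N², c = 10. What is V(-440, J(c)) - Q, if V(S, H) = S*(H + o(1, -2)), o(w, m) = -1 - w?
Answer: -150099986079/488734 ≈ -3.0712e+5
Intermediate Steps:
V(S, H) = S*(-2 + H) (V(S, H) = S*(H + (-1 - 1*1)) = S*(H + (-1 - 1)) = S*(H - 2) = S*(-2 + H))
Q = -1/488734 (Q = 1/(-488734) = -1/488734 ≈ -2.0461e-6)
V(-440, J(c)) - Q = -440*(-2 + 7*10²) - 1*(-1/488734) = -440*(-2 + 7*100) + 1/488734 = -440*(-2 + 700) + 1/488734 = -440*698 + 1/488734 = -307120 + 1/488734 = -150099986079/488734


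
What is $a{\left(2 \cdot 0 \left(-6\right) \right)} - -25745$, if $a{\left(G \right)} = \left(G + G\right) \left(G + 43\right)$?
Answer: $25745$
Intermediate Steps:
$a{\left(G \right)} = 2 G \left(43 + G\right)$
$a{\left(2 \cdot 0 \left(-6\right) \right)} - -25745 = 2 \cdot 2 \cdot 0 \left(-6\right) \left(43 + 2 \cdot 0 \left(-6\right)\right) - -25745 = 2 \cdot 0 \left(-6\right) \left(43 + 0 \left(-6\right)\right) + 25745 = 2 \cdot 0 \left(43 + 0\right) + 25745 = 2 \cdot 0 \cdot 43 + 25745 = 0 + 25745 = 25745$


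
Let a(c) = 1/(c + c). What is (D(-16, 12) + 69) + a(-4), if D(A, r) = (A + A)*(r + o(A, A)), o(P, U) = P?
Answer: 1575/8 ≈ 196.88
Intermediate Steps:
D(A, r) = 2*A*(A + r) (D(A, r) = (A + A)*(r + A) = (2*A)*(A + r) = 2*A*(A + r))
a(c) = 1/(2*c)
(D(-16, 12) + 69) + a(-4) = (2*(-16)*(-16 + 12) + 69) + (½)/(-4) = (2*(-16)*(-4) + 69) + (½)*(-¼) = (128 + 69) - ⅛ = 197 - ⅛ = 1575/8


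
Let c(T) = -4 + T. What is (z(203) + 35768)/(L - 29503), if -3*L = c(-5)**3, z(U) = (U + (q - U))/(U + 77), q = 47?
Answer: -10015087/8192800 ≈ -1.2224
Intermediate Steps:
z(U) = 47/(77 + U) (z(U) = (U + (47 - U))/(U + 77) = 47/(77 + U))
L = 243 (L = -(-4 - 5)**3/3 = -1/3*(-9)**3 = -1/3*(-729) = 243)
(z(203) + 35768)/(L - 29503) = (47/(77 + 203) + 35768)/(243 - 29503) = (47/280 + 35768)/(-29260) = (47*(1/280) + 35768)*(-1/29260) = (47/280 + 35768)*(-1/29260) = (10015087/280)*(-1/29260) = -10015087/8192800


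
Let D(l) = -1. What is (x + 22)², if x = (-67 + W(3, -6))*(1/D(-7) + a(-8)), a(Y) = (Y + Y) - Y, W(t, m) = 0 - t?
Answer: 425104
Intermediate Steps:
W(t, m) = -t
a(Y) = Y (a(Y) = 2*Y - Y = Y)
x = 630 (x = (-67 - 1*3)*(1/(-1) - 8) = (-67 - 3)*(-1 - 8) = -70*(-9) = 630)
(x + 22)² = (630 + 22)² = 652² = 425104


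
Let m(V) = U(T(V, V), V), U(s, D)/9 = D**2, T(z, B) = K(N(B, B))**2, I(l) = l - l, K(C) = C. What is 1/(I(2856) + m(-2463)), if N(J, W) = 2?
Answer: 1/54597321 ≈ 1.8316e-8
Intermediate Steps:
I(l) = 0
T(z, B) = 4 (T(z, B) = 2**2 = 4)
U(s, D) = 9*D**2
m(V) = 9*V**2
1/(I(2856) + m(-2463)) = 1/(0 + 9*(-2463)**2) = 1/(0 + 9*6066369) = 1/(0 + 54597321) = 1/54597321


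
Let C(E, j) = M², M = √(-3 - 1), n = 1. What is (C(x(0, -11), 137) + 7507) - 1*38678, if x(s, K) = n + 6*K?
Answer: -31175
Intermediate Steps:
x(s, K) = 1 + 6*K
M = 2*I (M = √(-4) = 2*I ≈ 2.0*I)
C(E, j) = -4 (C(E, j) = (2*I)² = -4)
(C(x(0, -11), 137) + 7507) - 1*38678 = (-4 + 7507) - 1*38678 = 7503 - 38678 = -31175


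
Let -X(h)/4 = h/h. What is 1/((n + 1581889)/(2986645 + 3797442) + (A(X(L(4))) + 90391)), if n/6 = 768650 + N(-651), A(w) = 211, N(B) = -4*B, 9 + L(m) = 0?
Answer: 6784087/614658059787 ≈ 1.1037e-5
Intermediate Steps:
L(m) = -9 (L(m) = -9 + 0 = -9)
X(h) = -4 (X(h) = -4*h/h = -4*1 = -4)
n = 4627524 (n = 6*(768650 - 4*(-651)) = 6*(768650 + 2604) = 6*771254 = 4627524)
1/((n + 1581889)/(2986645 + 3797442) + (A(X(L(4))) + 90391)) = 1/((4627524 + 1581889)/(2986645 + 3797442) + (211 + 90391)) = 1/(6209413/6784087 + 90602) = 1/(614658059787/6784087) = 6784087/614658059787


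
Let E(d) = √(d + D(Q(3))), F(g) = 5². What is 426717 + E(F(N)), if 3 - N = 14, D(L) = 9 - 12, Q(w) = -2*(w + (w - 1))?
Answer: 426717 + √22 ≈ 4.2672e+5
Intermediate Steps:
Q(w) = 2 - 4*w (Q(w) = -2*(w + (-1 + w)) = -2*(-1 + 2*w) = 2 - 4*w)
D(L) = -3
N = -11 (N = 3 - 1*14 = 3 - 14 = -11)
F(g) = 25
E(d) = √(-3 + d) (E(d) = √(d - 3) = √(-3 + d))
426717 + E(F(N)) = 426717 + √(-3 + 25) = 426717 + √22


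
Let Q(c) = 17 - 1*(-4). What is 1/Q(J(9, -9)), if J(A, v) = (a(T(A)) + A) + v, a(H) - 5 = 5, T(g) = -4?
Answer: 1/21 ≈ 0.047619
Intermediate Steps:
a(H) = 10 (a(H) = 5 + 5 = 10)
J(A, v) = 10 + A + v (J(A, v) = (10 + A) + v = 10 + A + v)
Q(c) = 21 (Q(c) = 17 + 4 = 21)
1/Q(J(9, -9)) = 1/21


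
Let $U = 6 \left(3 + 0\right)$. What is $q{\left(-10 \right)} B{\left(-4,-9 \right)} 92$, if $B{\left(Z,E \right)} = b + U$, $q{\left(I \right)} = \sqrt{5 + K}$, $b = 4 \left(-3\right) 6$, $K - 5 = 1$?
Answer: $- 4968 \sqrt{11} \approx -16477.0$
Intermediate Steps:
$K = 6$ ($K = 5 + 1 = 6$)
$U = 18$ ($U = 6 \cdot 3 = 18$)
$b = -72$ ($b = \left(-12\right) 6 = -72$)
$q{\left(I \right)} = \sqrt{11}$ ($q{\left(I \right)} = \sqrt{5 + 6} = \sqrt{11}$)
$B{\left(Z,E \right)} = -54$ ($B{\left(Z,E \right)} = -72 + 18 = -54$)
$q{\left(-10 \right)} B{\left(-4,-9 \right)} 92 = \sqrt{11} \left(-54\right) 92 = - 54 \sqrt{11} \cdot 92 = - 4968 \sqrt{11}$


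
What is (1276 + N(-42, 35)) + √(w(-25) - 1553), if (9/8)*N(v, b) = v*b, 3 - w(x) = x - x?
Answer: -92/3 + 5*I*√62 ≈ -30.667 + 39.37*I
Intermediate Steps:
w(x) = 3 (w(x) = 3 - (x - x) = 3 - 1*0 = 3 + 0 = 3)
N(v, b) = 8*b*v/9 (N(v, b) = 8*(v*b)/9 = 8*(b*v)/9 = 8*b*v/9)
(1276 + N(-42, 35)) + √(w(-25) - 1553) = (1276 + (8/9)*35*(-42)) + √(3 - 1553) = (1276 - 3920/3) + √(-1550) = -92/3 + 5*I*√62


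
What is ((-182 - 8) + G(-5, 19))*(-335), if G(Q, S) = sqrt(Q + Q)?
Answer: 63650 - 335*I*sqrt(10) ≈ 63650.0 - 1059.4*I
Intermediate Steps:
G(Q, S) = sqrt(2)*sqrt(Q) (G(Q, S) = sqrt(2*Q) = sqrt(2)*sqrt(Q))
((-182 - 8) + G(-5, 19))*(-335) = ((-182 - 8) + sqrt(2)*sqrt(-5))*(-335) = (-190 + sqrt(2)*(I*sqrt(5)))*(-335) = (-190 + I*sqrt(10))*(-335) = 63650 - 335*I*sqrt(10)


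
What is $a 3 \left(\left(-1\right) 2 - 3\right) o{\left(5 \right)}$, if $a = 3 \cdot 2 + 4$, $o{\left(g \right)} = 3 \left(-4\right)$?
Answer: $1800$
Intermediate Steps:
$o{\left(g \right)} = -12$
$a = 10$ ($a = 6 + 4 = 10$)
$a 3 \left(\left(-1\right) 2 - 3\right) o{\left(5 \right)} = 10 \cdot 3 \left(\left(-1\right) 2 - 3\right) \left(-12\right) = 10 \cdot 3 \left(-2 - 3\right) \left(-12\right) = 10 \cdot 3 \left(-5\right) \left(-12\right) = 10 \left(-15\right) \left(-12\right) = \left(-150\right) \left(-12\right) = 1800$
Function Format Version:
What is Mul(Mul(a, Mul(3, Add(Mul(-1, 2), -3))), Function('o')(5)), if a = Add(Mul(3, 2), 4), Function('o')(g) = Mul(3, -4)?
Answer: 1800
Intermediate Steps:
Function('o')(g) = -12
a = 10 (a = Add(6, 4) = 10)
Mul(Mul(a, Mul(3, Add(Mul(-1, 2), -3))), Function('o')(5)) = Mul(Mul(10, Mul(3, Add(Mul(-1, 2), -3))), -12) = Mul(Mul(10, Mul(3, Add(-2, -3))), -12) = Mul(Mul(10, Mul(3, -5)), -12) = Mul(Mul(10, -15), -12) = Mul(-150, -12) = 1800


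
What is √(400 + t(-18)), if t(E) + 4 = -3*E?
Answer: 15*√2 ≈ 21.213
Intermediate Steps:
t(E) = -4 - 3*E
√(400 + t(-18)) = √(400 + (-4 - 3*(-18))) = √(400 + (-4 + 54)) = √(400 + 50) = √450 = 15*√2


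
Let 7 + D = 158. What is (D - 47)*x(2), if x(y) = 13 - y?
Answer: 1144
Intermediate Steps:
D = 151 (D = -7 + 158 = 151)
(D - 47)*x(2) = (151 - 47)*(13 - 1*2) = 104*(13 - 2) = 104*11 = 1144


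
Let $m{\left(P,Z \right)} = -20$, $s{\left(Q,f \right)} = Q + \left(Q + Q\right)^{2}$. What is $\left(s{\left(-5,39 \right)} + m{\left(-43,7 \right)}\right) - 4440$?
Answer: $-4365$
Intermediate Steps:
$s{\left(Q,f \right)} = Q + 4 Q^{2}$ ($s{\left(Q,f \right)} = Q + \left(2 Q\right)^{2} = Q + 4 Q^{2}$)
$\left(s{\left(-5,39 \right)} + m{\left(-43,7 \right)}\right) - 4440 = \left(- 5 \left(1 + 4 \left(-5\right)\right) - 20\right) - 4440 = \left(- 5 \left(1 - 20\right) - 20\right) - 4440 = \left(\left(-5\right) \left(-19\right) - 20\right) - 4440 = \left(95 - 20\right) - 4440 = 75 - 4440 = -4365$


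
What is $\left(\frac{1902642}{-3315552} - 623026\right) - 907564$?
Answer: $- \frac{845792106387}{552592} \approx -1.5306 \cdot 10^{6}$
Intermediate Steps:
$\left(\frac{1902642}{-3315552} - 623026\right) - 907564 = \left(1902642 \left(- \frac{1}{3315552}\right) - 623026\right) - 907564 = \left(- \frac{317107}{552592} - 623026\right) - 907564 = - \frac{344279500499}{552592} - 907564 = - \frac{845792106387}{552592}$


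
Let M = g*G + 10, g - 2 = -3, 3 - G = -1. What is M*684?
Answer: 4104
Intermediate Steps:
G = 4 (G = 3 - 1*(-1) = 3 + 1 = 4)
g = -1 (g = 2 - 3 = -1)
M = 6 (M = -1*4 + 10 = -4 + 10 = 6)
M*684 = 6*684 = 4104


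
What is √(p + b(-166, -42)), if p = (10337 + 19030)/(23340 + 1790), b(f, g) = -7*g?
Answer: √186403961310/25130 ≈ 17.180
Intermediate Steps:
p = 29367/25130 ≈ 1.1686
√(p + b(-166, -42)) = √(29367/25130 - 7*(-42)) = √(29367/25130 + 294) = √(7417587/25130) = √186403961310/25130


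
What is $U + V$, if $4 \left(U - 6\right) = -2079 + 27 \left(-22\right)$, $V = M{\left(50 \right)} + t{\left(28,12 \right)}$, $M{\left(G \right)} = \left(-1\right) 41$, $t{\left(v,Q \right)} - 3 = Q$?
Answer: $- \frac{2753}{4} \approx -688.25$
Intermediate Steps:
$t{\left(v,Q \right)} = 3 + Q$
$M{\left(G \right)} = -41$
$V = -26$ ($V = -41 + \left(3 + 12\right) = -41 + 15 = -26$)
$U = - \frac{2649}{4}$ ($U = 6 + \frac{-2079 + 27 \left(-22\right)}{4} = 6 + \frac{-2079 - 594}{4} = 6 + \frac{1}{4} \left(-2673\right) = 6 - \frac{2673}{4} = - \frac{2649}{4} \approx -662.25$)
$U + V = - \frac{2649}{4} - 26 = - \frac{2753}{4}$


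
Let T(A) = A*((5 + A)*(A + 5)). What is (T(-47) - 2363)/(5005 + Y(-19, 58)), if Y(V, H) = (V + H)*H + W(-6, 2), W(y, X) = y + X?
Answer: -85271/7263 ≈ -11.740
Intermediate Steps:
W(y, X) = X + y
Y(V, H) = -4 + H*(H + V) (Y(V, H) = (V + H)*H + (2 - 6) = (H + V)*H - 4 = H*(H + V) - 4 = -4 + H*(H + V))
T(A) = A*(5 + A)² (T(A) = A*((5 + A)*(5 + A)) = A*(5 + A)²)
(T(-47) - 2363)/(5005 + Y(-19, 58)) = (-47*(5 - 47)² - 2363)/(5005 + (-4 + 58² + 58*(-19))) = (-47*(-42)² - 2363)/(5005 + (-4 + 3364 - 1102)) = (-47*1764 - 2363)/(5005 + 2258) = (-82908 - 2363)/7263 = -85271*1/7263 = -85271/7263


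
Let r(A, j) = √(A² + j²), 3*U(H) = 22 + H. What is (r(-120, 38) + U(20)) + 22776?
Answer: 22790 + 2*√3961 ≈ 22916.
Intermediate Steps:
U(H) = 22/3 + H/3 (U(H) = (22 + H)/3 = 22/3 + H/3)
(r(-120, 38) + U(20)) + 22776 = (√((-120)² + 38²) + (22/3 + (⅓)*20)) + 22776 = (√(14400 + 1444) + (22/3 + 20/3)) + 22776 = (√15844 + 14) + 22776 = (2*√3961 + 14) + 22776 = (14 + 2*√3961) + 22776 = 22790 + 2*√3961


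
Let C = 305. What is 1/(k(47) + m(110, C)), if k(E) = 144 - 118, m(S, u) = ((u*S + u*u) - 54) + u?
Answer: 1/126852 ≈ 7.8832e-6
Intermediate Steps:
m(S, u) = -54 + u + u**2 + S*u (m(S, u) = ((S*u + u**2) - 54) + u = ((u**2 + S*u) - 54) + u = (-54 + u**2 + S*u) + u = -54 + u + u**2 + S*u)
k(E) = 26
1/(k(47) + m(110, C)) = 1/(26 + (-54 + 305 + 305**2 + 110*305)) = 1/(26 + (-54 + 305 + 93025 + 33550)) = 1/(26 + 126826) = 1/126852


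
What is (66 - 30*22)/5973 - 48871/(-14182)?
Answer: 8590375/2566942 ≈ 3.3465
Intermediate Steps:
(66 - 30*22)/5973 - 48871/(-14182) = (66 - 660)*(1/5973) - 48871*(-1/14182) = -594*1/5973 + 48871/14182 = -18/181 + 48871/14182 = 8590375/2566942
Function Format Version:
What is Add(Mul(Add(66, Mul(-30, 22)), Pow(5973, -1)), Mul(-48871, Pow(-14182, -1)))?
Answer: Rational(8590375, 2566942) ≈ 3.3465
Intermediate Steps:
Add(Mul(Add(66, Mul(-30, 22)), Pow(5973, -1)), Mul(-48871, Pow(-14182, -1))) = Add(Mul(Add(66, -660), Rational(1, 5973)), Mul(-48871, Rational(-1, 14182))) = Add(Mul(-594, Rational(1, 5973)), Rational(48871, 14182)) = Add(Rational(-18, 181), Rational(48871, 14182)) = Rational(8590375, 2566942)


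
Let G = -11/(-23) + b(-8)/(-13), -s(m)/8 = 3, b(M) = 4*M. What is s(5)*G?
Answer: -21096/299 ≈ -70.555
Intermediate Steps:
s(m) = -24 (s(m) = -8*3 = -24)
G = 879/299 (G = -11/(-23) + (4*(-8))/(-13) = -11*(-1/23) - 32*(-1/13) = 11/23 + 32/13 = 879/299 ≈ 2.9398)
s(5)*G = -24*879/299 = -21096/299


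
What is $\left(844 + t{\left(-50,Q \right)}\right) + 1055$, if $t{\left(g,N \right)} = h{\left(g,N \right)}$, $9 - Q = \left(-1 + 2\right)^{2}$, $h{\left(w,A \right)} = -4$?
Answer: $1895$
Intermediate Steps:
$Q = 8$ ($Q = 9 - \left(-1 + 2\right)^{2} = 9 - 1^{2} = 9 - 1 = 8$)
$t{\left(g,N \right)} = -4$
$\left(844 + t{\left(-50,Q \right)}\right) + 1055 = \left(844 - 4\right) + 1055 = 840 + 1055 = 1895$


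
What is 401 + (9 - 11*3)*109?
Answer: -2215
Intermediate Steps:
401 + (9 - 11*3)*109 = 401 + (9 - 33)*109 = 401 - 24*109 = 401 - 2616 = -2215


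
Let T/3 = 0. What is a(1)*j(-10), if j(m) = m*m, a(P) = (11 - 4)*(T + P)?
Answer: 700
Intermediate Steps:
T = 0 (T = 3*0 = 0)
a(P) = 7*P (a(P) = (11 - 4)*(0 + P) = 7*P)
j(m) = m²
a(1)*j(-10) = (7*1)*(-10)² = 7*100 = 700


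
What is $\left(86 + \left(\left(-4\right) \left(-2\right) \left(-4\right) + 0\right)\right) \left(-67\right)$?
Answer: $-3618$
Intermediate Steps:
$\left(86 + \left(\left(-4\right) \left(-2\right) \left(-4\right) + 0\right)\right) \left(-67\right) = \left(86 + \left(8 \left(-4\right) + 0\right)\right) \left(-67\right) = \left(86 + \left(-32 + 0\right)\right) \left(-67\right) = \left(86 - 32\right) \left(-67\right) = 54 \left(-67\right) = -3618$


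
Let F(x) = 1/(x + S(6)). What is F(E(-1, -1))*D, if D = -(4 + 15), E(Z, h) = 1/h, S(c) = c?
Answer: -19/5 ≈ -3.8000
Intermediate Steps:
D = -19 (D = -1*19 = -19)
F(x) = 1/(6 + x) (F(x) = 1/(x + 6) = 1/(6 + x))
F(E(-1, -1))*D = -19/(6 + 1/(-1)) = -19/(6 - 1) = -19/5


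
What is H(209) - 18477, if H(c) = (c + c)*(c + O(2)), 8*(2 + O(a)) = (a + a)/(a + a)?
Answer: 272405/4 ≈ 68101.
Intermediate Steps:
O(a) = -15/8 (O(a) = -2 + ((a + a)/(a + a))/8 = -2 + ((2*a)/((2*a)))/8 = -2 + ((2*a)*(1/(2*a)))/8 = -2 + (1/8)*1 = -2 + 1/8 = -15/8)
H(c) = 2*c*(-15/8 + c) (H(c) = (c + c)*(c - 15/8) = (2*c)*(-15/8 + c) = 2*c*(-15/8 + c))
H(209) - 18477 = (1/4)*209*(-15 + 8*209) - 18477 = (1/4)*209*(-15 + 1672) - 18477 = (1/4)*209*1657 - 18477 = 346313/4 - 18477 = 272405/4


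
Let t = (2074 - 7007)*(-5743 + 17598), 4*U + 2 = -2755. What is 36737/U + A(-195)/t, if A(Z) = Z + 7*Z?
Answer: -1718723961380/32246266251 ≈ -53.300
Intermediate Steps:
U = -2757/4 (U = -½ + (¼)*(-2755) = -½ - 2755/4 = -2757/4 ≈ -689.25)
A(Z) = 8*Z
t = -58480715 (t = -4933*11855 = -58480715)
36737/U + A(-195)/t = 36737/(-2757/4) + (8*(-195))/(-58480715) = 36737*(-4/2757) - 1560*(-1/58480715) = -146948/2757 + 312/11696143 = -1718723961380/32246266251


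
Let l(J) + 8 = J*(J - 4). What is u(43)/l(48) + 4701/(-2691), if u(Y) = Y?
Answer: -3258397/1887288 ≈ -1.7265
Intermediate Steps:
l(J) = -8 + J*(-4 + J) (l(J) = -8 + J*(J - 4) = -8 + J*(-4 + J))
u(43)/l(48) + 4701/(-2691) = 43/(-8 + 48² - 4*48) + 4701/(-2691) = 43/(-8 + 2304 - 192) + 4701*(-1/2691) = 43/2104 - 1567/897 = -3258397/1887288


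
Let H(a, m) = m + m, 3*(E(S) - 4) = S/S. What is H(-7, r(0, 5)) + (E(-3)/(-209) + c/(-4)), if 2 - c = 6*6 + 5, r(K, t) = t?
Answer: 49481/2508 ≈ 19.729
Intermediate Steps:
E(S) = 13/3 (E(S) = 4 + (S/S)/3 = 4 + (⅓)*1 = 4 + ⅓ = 13/3)
c = -39 (c = 2 - (6*6 + 5) = 2 - (36 + 5) = 2 - 1*41 = 2 - 41 = -39)
H(a, m) = 2*m
H(-7, r(0, 5)) + (E(-3)/(-209) + c/(-4)) = 2*5 + ((13/3)/(-209) - 39/(-4)) = 10 + ((13/3)*(-1/209) - 39*(-¼)) = 10 + (-13/627 + 39/4) = 10 + 24401/2508 = 49481/2508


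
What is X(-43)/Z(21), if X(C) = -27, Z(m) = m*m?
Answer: -3/49 ≈ -0.061224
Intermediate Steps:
Z(m) = m**2
X(-43)/Z(21) = -27/(21**2) = -27/441 = -27*1/441 = -3/49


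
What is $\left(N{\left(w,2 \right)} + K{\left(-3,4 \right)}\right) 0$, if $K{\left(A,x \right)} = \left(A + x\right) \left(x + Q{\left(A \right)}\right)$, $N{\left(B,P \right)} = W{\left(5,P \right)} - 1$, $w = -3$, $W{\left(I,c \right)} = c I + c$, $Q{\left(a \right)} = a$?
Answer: $0$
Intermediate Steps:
$W{\left(I,c \right)} = c + I c$ ($W{\left(I,c \right)} = I c + c = c + I c$)
$N{\left(B,P \right)} = -1 + 6 P$ ($N{\left(B,P \right)} = P \left(1 + 5\right) - 1 = P 6 - 1 = 6 P - 1 = -1 + 6 P$)
$K{\left(A,x \right)} = \left(A + x\right)^{2}$ ($K{\left(A,x \right)} = \left(A + x\right) \left(x + A\right) = \left(A + x\right) \left(A + x\right) = \left(A + x\right)^{2}$)
$\left(N{\left(w,2 \right)} + K{\left(-3,4 \right)}\right) 0 = \left(\left(-1 + 6 \cdot 2\right) + \left(\left(-3\right)^{2} + 4^{2} + 2 \left(-3\right) 4\right)\right) 0 = \left(\left(-1 + 12\right) + \left(9 + 16 - 24\right)\right) 0 = \left(11 + 1\right) 0 = 12 \cdot 0 = 0$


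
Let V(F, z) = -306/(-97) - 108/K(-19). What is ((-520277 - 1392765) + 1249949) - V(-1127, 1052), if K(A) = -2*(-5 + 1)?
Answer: -128638035/194 ≈ -6.6308e+5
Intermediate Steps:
K(A) = 8 (K(A) = -2*(-4) = 8)
V(F, z) = -2007/194 (V(F, z) = -306/(-97) - 108/8 = -306*(-1/97) - 108*⅛ = 306/97 - 27/2 = -2007/194)
((-520277 - 1392765) + 1249949) - V(-1127, 1052) = ((-520277 - 1392765) + 1249949) - 1*(-2007/194) = (-1913042 + 1249949) + 2007/194 = -663093 + 2007/194 = -128638035/194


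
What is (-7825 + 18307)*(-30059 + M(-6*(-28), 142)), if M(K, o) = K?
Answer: -313317462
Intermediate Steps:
(-7825 + 18307)*(-30059 + M(-6*(-28), 142)) = (-7825 + 18307)*(-30059 - 6*(-28)) = 10482*(-30059 + 168) = 10482*(-29891) = -313317462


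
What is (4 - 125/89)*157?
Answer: 36267/89 ≈ 407.49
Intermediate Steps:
(4 - 125/89)*157 = (231/89)*157 = 36267/89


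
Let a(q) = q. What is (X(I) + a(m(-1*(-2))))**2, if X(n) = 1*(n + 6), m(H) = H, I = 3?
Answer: 121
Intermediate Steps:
X(n) = 6 + n (X(n) = 1*(6 + n) = 6 + n)
(X(I) + a(m(-1*(-2))))**2 = ((6 + 3) - 1*(-2))**2 = (9 + 2)**2 = 11**2 = 121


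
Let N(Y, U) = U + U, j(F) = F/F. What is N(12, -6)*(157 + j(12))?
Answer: -1896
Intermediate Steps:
j(F) = 1
N(Y, U) = 2*U
N(12, -6)*(157 + j(12)) = (2*(-6))*(157 + 1) = -12*158 = -1896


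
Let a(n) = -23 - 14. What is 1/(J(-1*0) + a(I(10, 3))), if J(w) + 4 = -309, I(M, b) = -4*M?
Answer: -1/350 ≈ -0.0028571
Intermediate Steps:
J(w) = -313 (J(w) = -4 - 309 = -313)
a(n) = -37
1/(J(-1*0) + a(I(10, 3))) = 1/(-313 - 37) = 1/(-350) = -1/350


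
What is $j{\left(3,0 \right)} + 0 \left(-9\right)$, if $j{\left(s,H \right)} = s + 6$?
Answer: $9$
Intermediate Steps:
$j{\left(s,H \right)} = 6 + s$
$j{\left(3,0 \right)} + 0 \left(-9\right) = \left(6 + 3\right) + 0 \left(-9\right) = 9 + 0 = 9$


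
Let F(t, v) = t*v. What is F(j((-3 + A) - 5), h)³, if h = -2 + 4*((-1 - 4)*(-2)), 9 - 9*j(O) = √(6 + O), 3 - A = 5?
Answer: 1262056/27 - 26228816*I/729 ≈ 46743.0 - 35979.0*I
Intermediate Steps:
A = -2 (A = 3 - 1*5 = 3 - 5 = -2)
j(O) = 1 - √(6 + O)/9
h = 38 (h = -2 + 4*(-5*(-2)) = -2 + 4*10 = -2 + 40 = 38)
F(j((-3 + A) - 5), h)³ = ((1 - √(6 + ((-3 - 2) - 5))/9)*38)³ = ((1 - √(6 + (-5 - 5))/9)*38)³ = ((1 - √(6 - 10)/9)*38)³ = ((1 - 2*I/9)*38)³ = (38 - 76*I/9)³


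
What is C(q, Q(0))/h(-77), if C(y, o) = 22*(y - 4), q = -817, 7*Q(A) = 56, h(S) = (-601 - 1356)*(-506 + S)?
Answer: -1642/103721 ≈ -0.015831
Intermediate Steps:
h(S) = 990242 - 1957*S (h(S) = -1957*(-506 + S) = 990242 - 1957*S)
Q(A) = 8 (Q(A) = (⅐)*56 = 8)
C(y, o) = -88 + 22*y (C(y, o) = 22*(-4 + y) = -88 + 22*y)
C(q, Q(0))/h(-77) = (-88 + 22*(-817))/(990242 - 1957*(-77)) = (-88 - 17974)/(990242 + 150689) = -18062/1140931 = -18062*1/1140931 = -1642/103721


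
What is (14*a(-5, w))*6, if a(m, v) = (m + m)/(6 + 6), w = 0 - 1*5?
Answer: -70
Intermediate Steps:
w = -5 (w = 0 - 5 = -5)
a(m, v) = m/6 (a(m, v) = (2*m)/12 = (2*m)*(1/12) = m/6)
(14*a(-5, w))*6 = (14*((⅙)*(-5)))*6 = (14*(-⅚))*6 = -35/3*6 = -70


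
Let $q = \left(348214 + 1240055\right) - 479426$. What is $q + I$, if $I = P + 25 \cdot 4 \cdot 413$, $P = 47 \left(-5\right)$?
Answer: $1149908$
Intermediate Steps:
$q = 1108843$ ($q = 1588269 - 479426 = 1108843$)
$P = -235$
$I = 41065$ ($I = -235 + 25 \cdot 4 \cdot 413 = -235 + 100 \cdot 413 = -235 + 41300 = 41065$)
$q + I = 1108843 + 41065 = 1149908$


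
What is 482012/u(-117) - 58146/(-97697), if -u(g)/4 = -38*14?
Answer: 11803715263/51974804 ≈ 227.10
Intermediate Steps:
u(g) = 2128 (u(g) = -(-152)*14 = -4*(-532) = 2128)
482012/u(-117) - 58146/(-97697) = 482012/2128 - 58146/(-97697) = 482012*(1/2128) - 58146*(-1/97697) = 120503/532 + 58146/97697 = 11803715263/51974804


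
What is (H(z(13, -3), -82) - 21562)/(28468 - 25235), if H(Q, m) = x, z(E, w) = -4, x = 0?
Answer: -21562/3233 ≈ -6.6693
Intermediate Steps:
H(Q, m) = 0
(H(z(13, -3), -82) - 21562)/(28468 - 25235) = (0 - 21562)/(28468 - 25235) = -21562/3233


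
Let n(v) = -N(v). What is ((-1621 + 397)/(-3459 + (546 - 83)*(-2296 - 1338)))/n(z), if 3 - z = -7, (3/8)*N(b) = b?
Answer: -459/16860010 ≈ -2.7224e-5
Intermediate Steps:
N(b) = 8*b/3
z = 10 (z = 3 - 1*(-7) = 3 + 7 = 10)
n(v) = -8*v/3
((-1621 + 397)/(-3459 + (546 - 83)*(-2296 - 1338)))/n(z) = ((-1621 + 397)/(-3459 + (546 - 83)*(-2296 - 1338)))/((-8/3*10)) = (-1224/(-3459 + 463*(-3634)))/(-80/3) = -1224/(-3459 - 1682542)*(-3/80) = -1224/(-1686001)*(-3/80) = -1224*(-1/1686001)*(-3/80) = (1224/1686001)*(-3/80) = -459/16860010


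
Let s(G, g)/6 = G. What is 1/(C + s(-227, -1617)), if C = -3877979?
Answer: -1/3879341 ≈ -2.5778e-7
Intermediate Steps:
s(G, g) = 6*G
1/(C + s(-227, -1617)) = 1/(-3877979 + 6*(-227)) = 1/(-3877979 - 1362) = 1/(-3879341) = -1/3879341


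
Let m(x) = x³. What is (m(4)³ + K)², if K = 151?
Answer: 68798667025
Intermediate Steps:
(m(4)³ + K)² = ((4³)³ + 151)² = (64³ + 151)² = (262144 + 151)² = 262295² = 68798667025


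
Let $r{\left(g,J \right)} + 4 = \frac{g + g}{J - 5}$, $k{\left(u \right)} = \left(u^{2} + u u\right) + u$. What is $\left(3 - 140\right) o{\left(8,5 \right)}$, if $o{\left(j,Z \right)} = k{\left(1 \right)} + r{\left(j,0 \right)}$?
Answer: $\frac{2877}{5} \approx 575.4$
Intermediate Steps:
$k{\left(u \right)} = u + 2 u^{2}$ ($k{\left(u \right)} = \left(u^{2} + u^{2}\right) + u = 2 u^{2} + u = u + 2 u^{2}$)
$r{\left(g,J \right)} = -4 + \frac{2 g}{-5 + J}$ ($r{\left(g,J \right)} = -4 + \frac{g + g}{J - 5} = -4 + \frac{2 g}{-5 + J}$)
$o{\left(j,Z \right)} = -1 - \frac{2 j}{5}$ ($o{\left(j,Z \right)} = 1 \left(1 + 2 \cdot 1\right) + \frac{2 \left(10 + j - 0\right)}{-5 + 0} = 1 \left(1 + 2\right) + \frac{2 \left(10 + j + 0\right)}{-5} = 1 \cdot 3 + 2 \left(- \frac{1}{5}\right) \left(10 + j\right) = 3 - \left(4 + \frac{2 j}{5}\right) = -1 - \frac{2 j}{5}$)
$\left(3 - 140\right) o{\left(8,5 \right)} = \left(3 - 140\right) \left(-1 - \frac{16}{5}\right) = - 137 \left(-1 - \frac{16}{5}\right) = \left(-137\right) \left(- \frac{21}{5}\right) = \frac{2877}{5}$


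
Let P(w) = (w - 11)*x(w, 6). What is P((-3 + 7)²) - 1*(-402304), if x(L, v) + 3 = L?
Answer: 402369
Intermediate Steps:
x(L, v) = -3 + L
P(w) = (-11 + w)*(-3 + w) (P(w) = (w - 11)*(-3 + w) = (-11 + w)*(-3 + w))
P((-3 + 7)²) - 1*(-402304) = (-11 + (-3 + 7)²)*(-3 + (-3 + 7)²) - 1*(-402304) = (-11 + 4²)*(-3 + 4²) + 402304 = (-11 + 16)*(-3 + 16) + 402304 = 5*13 + 402304 = 65 + 402304 = 402369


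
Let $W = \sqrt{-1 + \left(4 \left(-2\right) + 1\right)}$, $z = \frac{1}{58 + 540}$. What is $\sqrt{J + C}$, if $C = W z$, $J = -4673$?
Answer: $\frac{\sqrt{-417770873 + 299 i \sqrt{2}}}{299} \approx 3.4595 \cdot 10^{-5} + 68.359 i$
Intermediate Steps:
$z = \frac{1}{598} \approx 0.0016722$
$W = 2 i \sqrt{2}$ ($W = \sqrt{-1 + \left(-8 + 1\right)} = \sqrt{-1 - 7} = \sqrt{-8} = 2 i \sqrt{2} \approx 2.8284 i$)
$C = \frac{i \sqrt{2}}{299}$ ($C = 2 i \sqrt{2} \cdot \frac{1}{598} = \frac{i \sqrt{2}}{299} \approx 0.0047298 i$)
$\sqrt{J + C} = \sqrt{-4673 + \frac{i \sqrt{2}}{299}}$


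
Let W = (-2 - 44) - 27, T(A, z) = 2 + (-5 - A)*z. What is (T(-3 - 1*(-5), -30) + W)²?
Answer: 19321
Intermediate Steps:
T(A, z) = 2 + z*(-5 - A)
W = -73 (W = -46 - 27 = -73)
(T(-3 - 1*(-5), -30) + W)² = ((2 - (-25)*6*1 - (-3 - 1*(-5))*(-30)) - 73)² = ((2 - (-25)*6 - (-3 + 5)*(-5*6)) - 73)² = ((2 - 5*(-30) - 1*2*(-30)) - 73)² = ((2 + 150 + 60) - 73)² = (212 - 73)² = 139² = 19321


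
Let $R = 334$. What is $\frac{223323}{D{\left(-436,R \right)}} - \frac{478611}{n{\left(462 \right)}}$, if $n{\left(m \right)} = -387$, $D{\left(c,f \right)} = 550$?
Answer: $\frac{38851339}{23650} \approx 1642.8$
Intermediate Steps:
$\frac{223323}{D{\left(-436,R \right)}} - \frac{478611}{n{\left(462 \right)}} = \frac{223323}{550} - \frac{478611}{-387} = 223323 \cdot \frac{1}{550} - - \frac{53179}{43} = \frac{223323}{550} + \frac{53179}{43} = \frac{38851339}{23650}$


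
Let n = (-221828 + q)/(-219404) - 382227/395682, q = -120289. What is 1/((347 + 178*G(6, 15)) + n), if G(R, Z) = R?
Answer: 14469035588/20482269924701 ≈ 0.00070642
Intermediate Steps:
n = 8584567681/14469035588 (n = (-221828 - 120289)/(-219404) - 382227/395682 = -342117*(-1/219404) - 382227*1/395682 = 342117/219404 - 127409/131894 = 8584567681/14469035588 ≈ 0.59331)
1/((347 + 178*G(6, 15)) + n) = 1/((347 + 178*6) + 8584567681/14469035588) = 1/((347 + 1068) + 8584567681/14469035588) = 1/(1415 + 8584567681/14469035588) = 1/(20482269924701/14469035588) = 14469035588/20482269924701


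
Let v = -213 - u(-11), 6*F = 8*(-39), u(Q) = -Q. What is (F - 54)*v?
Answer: 23744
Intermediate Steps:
F = -52 (F = (8*(-39))/6 = (1/6)*(-312) = -52)
v = -224 (v = -213 - (-1)*(-11) = -213 - 1*11 = -213 - 11 = -224)
(F - 54)*v = (-52 - 54)*(-224) = -106*(-224) = 23744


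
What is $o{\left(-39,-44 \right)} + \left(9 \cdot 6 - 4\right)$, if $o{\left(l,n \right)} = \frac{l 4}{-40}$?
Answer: $\frac{539}{10} \approx 53.9$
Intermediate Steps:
$o{\left(l,n \right)} = - \frac{l}{10}$ ($o{\left(l,n \right)} = 4 l \left(- \frac{1}{40}\right) = - \frac{l}{10}$)
$o{\left(-39,-44 \right)} + \left(9 \cdot 6 - 4\right) = \left(- \frac{1}{10}\right) \left(-39\right) + \left(9 \cdot 6 - 4\right) = \frac{39}{10} + \left(54 - 4\right) = \frac{39}{10} + 50 = \frac{539}{10}$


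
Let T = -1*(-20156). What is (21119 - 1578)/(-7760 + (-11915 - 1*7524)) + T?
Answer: 548203503/27199 ≈ 20155.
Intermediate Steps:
T = 20156
(21119 - 1578)/(-7760 + (-11915 - 1*7524)) + T = (21119 - 1578)/(-7760 + (-11915 - 1*7524)) + 20156 = 19541/(-7760 + (-11915 - 7524)) + 20156 = 19541/(-7760 - 19439) + 20156 = 19541/(-27199) + 20156 = 19541*(-1/27199) + 20156 = -19541/27199 + 20156 = 548203503/27199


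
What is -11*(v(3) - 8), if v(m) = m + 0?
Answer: 55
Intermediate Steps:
v(m) = m
-11*(v(3) - 8) = -11*(3 - 8) = -11*(-5) = 55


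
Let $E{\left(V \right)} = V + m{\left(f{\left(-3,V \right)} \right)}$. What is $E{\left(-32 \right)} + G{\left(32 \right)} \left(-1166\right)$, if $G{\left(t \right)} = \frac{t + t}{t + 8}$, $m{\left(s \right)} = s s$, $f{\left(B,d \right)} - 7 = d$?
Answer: $- \frac{6363}{5} \approx -1272.6$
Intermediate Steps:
$f{\left(B,d \right)} = 7 + d$
$m{\left(s \right)} = s^{2}$
$E{\left(V \right)} = V + \left(7 + V\right)^{2}$
$G{\left(t \right)} = \frac{2 t}{8 + t}$
$E{\left(-32 \right)} + G{\left(32 \right)} \left(-1166\right) = \left(-32 + \left(7 - 32\right)^{2}\right) + 2 \cdot 32 \frac{1}{8 + 32} \left(-1166\right) = \left(-32 + \left(-25\right)^{2}\right) + 2 \cdot 32 \cdot \frac{1}{40} \left(-1166\right) = \left(-32 + 625\right) + 2 \cdot 32 \cdot \frac{1}{40} \left(-1166\right) = 593 + \frac{8}{5} \left(-1166\right) = 593 - \frac{9328}{5} = - \frac{6363}{5}$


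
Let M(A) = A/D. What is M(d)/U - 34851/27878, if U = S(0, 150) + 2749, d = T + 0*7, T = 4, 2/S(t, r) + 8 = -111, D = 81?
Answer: -923449325171/738695883222 ≈ -1.2501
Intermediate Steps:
S(t, r) = -2/119 (S(t, r) = 2/(-8 - 111) = 2/(-119) = 2*(-1/119) = -2/119)
d = 4 (d = 4 + 0*7 = 4 + 0 = 4)
U = 327129/119 (U = -2/119 + 2749 = 327129/119 ≈ 2749.0)
M(A) = A/81
M(d)/U - 34851/27878 = ((1/81)*4)/(327129/119) - 34851/27878 = (4/81)*(119/327129) - 34851*1/27878 = 476/26497449 - 34851/27878 = -923449325171/738695883222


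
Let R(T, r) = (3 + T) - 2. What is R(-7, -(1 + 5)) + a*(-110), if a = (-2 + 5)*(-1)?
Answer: 324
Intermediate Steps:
R(T, r) = 1 + T
a = -3 (a = 3*(-1) = -3)
R(-7, -(1 + 5)) + a*(-110) = (1 - 7) - 3*(-110) = -6 + 330 = 324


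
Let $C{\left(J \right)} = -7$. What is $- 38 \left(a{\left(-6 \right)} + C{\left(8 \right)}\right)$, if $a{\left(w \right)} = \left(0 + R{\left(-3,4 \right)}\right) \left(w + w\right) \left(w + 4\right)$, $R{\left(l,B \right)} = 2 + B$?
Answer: $-5206$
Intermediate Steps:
$a{\left(w \right)} = 12 w \left(4 + w\right)$ ($a{\left(w \right)} = \left(0 + \left(2 + 4\right)\right) \left(w + w\right) \left(w + 4\right) = \left(0 + 6\right) 2 w \left(4 + w\right) = 6 \cdot 2 w \left(4 + w\right) = 12 w \left(4 + w\right)$)
$- 38 \left(a{\left(-6 \right)} + C{\left(8 \right)}\right) = - 38 \left(12 \left(-6\right) \left(4 - 6\right) - 7\right) = - 38 \left(12 \left(-6\right) \left(-2\right) - 7\right) = - 38 \left(144 - 7\right) = \left(-38\right) 137 = -5206$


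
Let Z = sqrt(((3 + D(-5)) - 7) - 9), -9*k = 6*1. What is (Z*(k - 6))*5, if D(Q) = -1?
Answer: -100*I*sqrt(14)/3 ≈ -124.72*I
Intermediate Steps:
k = -2/3 ≈ -0.66667
Z = I*sqrt(14) (Z = sqrt(((3 - 1) - 7) - 9) = sqrt((2 - 7) - 9) = sqrt(-5 - 9) = sqrt(-14) = I*sqrt(14) ≈ 3.7417*I)
(Z*(k - 6))*5 = ((I*sqrt(14))*(-2/3 - 6))*5 = ((I*sqrt(14))*(-20/3))*5 = -20*I*sqrt(14)/3*5 = -100*I*sqrt(14)/3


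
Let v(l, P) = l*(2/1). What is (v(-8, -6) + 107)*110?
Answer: 10010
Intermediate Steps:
v(l, P) = 2*l (v(l, P) = l*(2*1) = l*2 = 2*l)
(v(-8, -6) + 107)*110 = (2*(-8) + 107)*110 = (-16 + 107)*110 = 91*110 = 10010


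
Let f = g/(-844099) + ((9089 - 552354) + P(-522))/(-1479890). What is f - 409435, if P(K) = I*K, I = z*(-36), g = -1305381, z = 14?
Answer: -511453252894639237/1249173669110 ≈ -4.0943e+5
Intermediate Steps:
I = -504 (I = 14*(-36) = -504)
P(K) = -504*K
f = 2168317413613/1249173669110 (f = -1305381/(-844099) + ((9089 - 552354) - 504*(-522))/(-1479890) = -1305381*(-1/844099) + (-543265 + 263088)*(-1/1479890) = 1305381/844099 - 280177*(-1/1479890) = 1305381/844099 + 280177/1479890 = 2168317413613/1249173669110 ≈ 1.7358)
f - 409435 = 2168317413613/1249173669110 - 409435 = -511453252894639237/1249173669110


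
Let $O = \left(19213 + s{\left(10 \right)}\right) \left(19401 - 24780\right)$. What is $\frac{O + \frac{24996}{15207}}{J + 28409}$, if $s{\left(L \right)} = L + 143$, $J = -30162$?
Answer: $\frac{528036271934}{8885957} \approx 59424.0$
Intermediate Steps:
$s{\left(L \right)} = 143 + L$
$O = -104169714$ ($O = \left(19213 + \left(143 + 10\right)\right) \left(19401 - 24780\right) = \left(19213 + 153\right) \left(-5379\right) = 19366 \left(-5379\right) = -104169714$)
$\frac{O + \frac{24996}{15207}}{J + 28409} = \frac{-104169714 + \frac{24996}{15207}}{-30162 + 28409} = \frac{-104169714 + 24996 \cdot \frac{1}{15207}}{-1753} = \left(-104169714 + \frac{8332}{5069}\right) \left(- \frac{1}{1753}\right) = \left(- \frac{528036271934}{5069}\right) \left(- \frac{1}{1753}\right) = \frac{528036271934}{8885957}$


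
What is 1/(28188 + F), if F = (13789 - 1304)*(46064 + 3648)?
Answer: 1/620682508 ≈ 1.6111e-9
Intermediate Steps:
F = 620654320 (F = 12485*49712 = 620654320)
1/(28188 + F) = 1/(28188 + 620654320) = 1/620682508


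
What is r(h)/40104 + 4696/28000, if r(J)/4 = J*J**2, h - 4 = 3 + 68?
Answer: 82358209/1949500 ≈ 42.246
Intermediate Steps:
h = 75 (h = 4 + (3 + 68) = 4 + 71 = 75)
r(J) = 4*J**3 (r(J) = 4*(J*J**2) = 4*J**3)
r(h)/40104 + 4696/28000 = (4*75**3)/40104 + 4696/28000 = (4*421875)*(1/40104) + 4696*(1/28000) = 1687500*(1/40104) + 587/3500 = 46875/1114 + 587/3500 = 82358209/1949500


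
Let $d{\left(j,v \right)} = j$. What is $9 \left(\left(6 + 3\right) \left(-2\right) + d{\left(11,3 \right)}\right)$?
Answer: $-63$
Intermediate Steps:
$9 \left(\left(6 + 3\right) \left(-2\right) + d{\left(11,3 \right)}\right) = 9 \left(\left(6 + 3\right) \left(-2\right) + 11\right) = 9 \left(9 \left(-2\right) + 11\right) = 9 \left(-18 + 11\right) = 9 \left(-7\right) = -63$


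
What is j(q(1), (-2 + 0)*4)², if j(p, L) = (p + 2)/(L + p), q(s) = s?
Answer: 9/49 ≈ 0.18367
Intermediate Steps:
j(p, L) = (2 + p)/(L + p)
j(q(1), (-2 + 0)*4)² = ((2 + 1)/((-2 + 0)*4 + 1))² = (3/(-2*4 + 1))² = (3/(-8 + 1))² = (3/(-7))² = (-⅐*3)² = (-3/7)² = 9/49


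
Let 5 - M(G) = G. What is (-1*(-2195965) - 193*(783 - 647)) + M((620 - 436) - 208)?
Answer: 2169746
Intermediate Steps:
M(G) = 5 - G
(-1*(-2195965) - 193*(783 - 647)) + M((620 - 436) - 208) = (-1*(-2195965) - 193*(783 - 647)) + (5 - ((620 - 436) - 208)) = (2195965 - 193*136) + (5 - (184 - 208)) = (2195965 - 26248) + (5 - 1*(-24)) = 2169717 + (5 + 24) = 2169717 + 29 = 2169746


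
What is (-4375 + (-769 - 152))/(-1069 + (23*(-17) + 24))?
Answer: 1324/359 ≈ 3.6880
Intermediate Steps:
(-4375 + (-769 - 152))/(-1069 + (23*(-17) + 24)) = (-4375 - 921)/(-1069 + (-391 + 24)) = -5296/(-1069 - 367) = -5296/(-1436) = -5296*(-1/1436) = 1324/359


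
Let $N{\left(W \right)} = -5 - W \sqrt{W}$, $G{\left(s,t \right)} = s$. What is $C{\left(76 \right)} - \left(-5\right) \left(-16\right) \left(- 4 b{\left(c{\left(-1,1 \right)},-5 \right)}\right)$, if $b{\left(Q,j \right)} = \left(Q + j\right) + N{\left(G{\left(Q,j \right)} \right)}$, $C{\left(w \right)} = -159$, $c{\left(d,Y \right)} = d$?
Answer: $-3679 + 320 i \approx -3679.0 + 320.0 i$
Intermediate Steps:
$N{\left(W \right)} = -5 - W^{\frac{3}{2}}$
$b{\left(Q,j \right)} = -5 + Q + j - Q^{\frac{3}{2}}$ ($b{\left(Q,j \right)} = \left(Q + j\right) - \left(5 + Q^{\frac{3}{2}}\right) = -5 + Q + j - Q^{\frac{3}{2}}$)
$C{\left(76 \right)} - \left(-5\right) \left(-16\right) \left(- 4 b{\left(c{\left(-1,1 \right)},-5 \right)}\right) = -159 - \left(-5\right) \left(-16\right) \left(- 4 \left(-5 - 1 - 5 - \left(-1\right)^{\frac{3}{2}}\right)\right) = -159 - 80 \left(- 4 \left(-5 - 1 - 5 - - i\right)\right) = -159 - 80 \left(- 4 \left(-5 - 1 - 5 + i\right)\right) = -159 - 80 \left(- 4 \left(-11 + i\right)\right) = -159 - 80 \left(44 - 4 i\right) = -159 - \left(3520 - 320 i\right) = -3679 + 320 i$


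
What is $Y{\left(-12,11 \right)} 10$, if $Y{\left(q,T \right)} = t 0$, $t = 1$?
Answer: $0$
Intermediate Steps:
$Y{\left(q,T \right)} = 0$ ($Y{\left(q,T \right)} = 1 \cdot 0 = 0$)
$Y{\left(-12,11 \right)} 10 = 0 \cdot 10 = 0$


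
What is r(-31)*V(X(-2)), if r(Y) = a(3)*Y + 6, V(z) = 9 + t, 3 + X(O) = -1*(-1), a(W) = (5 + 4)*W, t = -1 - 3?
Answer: -4155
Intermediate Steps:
t = -4
a(W) = 9*W
X(O) = -2 (X(O) = -3 - 1*(-1) = -3 + 1 = -2)
V(z) = 5 (V(z) = 9 - 4 = 5)
r(Y) = 6 + 27*Y (r(Y) = (9*3)*Y + 6 = 27*Y + 6 = 6 + 27*Y)
r(-31)*V(X(-2)) = (6 + 27*(-31))*5 = (6 - 837)*5 = -831*5 = -4155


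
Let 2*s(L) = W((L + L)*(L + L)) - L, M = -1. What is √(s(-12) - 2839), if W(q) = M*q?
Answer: I*√3121 ≈ 55.866*I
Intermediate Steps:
W(q) = -q
s(L) = -2*L² - L/2 (s(L) = (-(L + L)*(L + L) - L)/2 = (-2*L*2*L - L)/2 = (-4*L² - L)/2 = (-L - 4*L²)/2 = -2*L² - L/2)
√(s(-12) - 2839) = √((½)*(-12)*(-1 - 4*(-12)) - 2839) = √((½)*(-12)*(-1 + 48) - 2839) = √((½)*(-12)*47 - 2839) = √(-282 - 2839) = √(-3121) = I*√3121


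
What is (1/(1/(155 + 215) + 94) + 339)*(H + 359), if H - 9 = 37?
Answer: 4775407245/34781 ≈ 1.3730e+5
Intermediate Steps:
H = 46 (H = 9 + 37 = 46)
(1/(1/(155 + 215) + 94) + 339)*(H + 359) = (1/(1/(155 + 215) + 94) + 339)*(46 + 359) = (1/(1/370 + 94) + 339)*405 = (1/(34781/370) + 339)*405 = (370/34781 + 339)*405 = (11791129/34781)*405 = 4775407245/34781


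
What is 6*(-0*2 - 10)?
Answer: -60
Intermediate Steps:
6*(-0*2 - 10) = 6*(-5*0 - 10) = 6*(0 - 10) = 6*(-10) = -60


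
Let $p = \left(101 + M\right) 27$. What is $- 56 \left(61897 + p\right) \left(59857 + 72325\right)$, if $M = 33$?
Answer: $-484954608880$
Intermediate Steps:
$p = 3618$ ($p = \left(101 + 33\right) 27 = 134 \cdot 27 = 3618$)
$- 56 \left(61897 + p\right) \left(59857 + 72325\right) = - 56 \left(61897 + 3618\right) \left(59857 + 72325\right) = - 56 \cdot 65515 \cdot 132182 = \left(-56\right) 8659903730 = -484954608880$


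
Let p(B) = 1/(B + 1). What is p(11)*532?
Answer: 133/3 ≈ 44.333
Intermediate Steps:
p(B) = 1/(1 + B)
p(11)*532 = 532/(1 + 11) = 532/12 = (1/12)*532 = 133/3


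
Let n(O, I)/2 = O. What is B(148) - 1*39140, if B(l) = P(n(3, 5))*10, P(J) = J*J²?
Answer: -36980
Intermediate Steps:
n(O, I) = 2*O
P(J) = J³
B(l) = 2160 (B(l) = (2*3)³*10 = 6³*10 = 216*10 = 2160)
B(148) - 1*39140 = 2160 - 1*39140 = 2160 - 39140 = -36980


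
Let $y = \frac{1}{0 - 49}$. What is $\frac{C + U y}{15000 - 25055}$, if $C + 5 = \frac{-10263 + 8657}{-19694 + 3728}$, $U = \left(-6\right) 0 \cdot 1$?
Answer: $\frac{39112}{80269065} \approx 0.00048726$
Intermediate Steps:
$U = 0$ ($U = 0 \cdot 1 = 0$)
$C = - \frac{39112}{7983}$ ($C = -5 + \frac{-10263 + 8657}{-19694 + 3728} = -5 - \frac{1606}{-15966} = -5 - - \frac{803}{7983} = -5 + \frac{803}{7983} = - \frac{39112}{7983} \approx -4.8994$)
$y = - \frac{1}{49}$ ($y = \frac{1}{-49} = - \frac{1}{49} \approx -0.020408$)
$\frac{C + U y}{15000 - 25055} = \frac{- \frac{39112}{7983} + 0 \left(- \frac{1}{49}\right)}{15000 - 25055} = \frac{- \frac{39112}{7983} + 0}{-10055} = \left(- \frac{39112}{7983}\right) \left(- \frac{1}{10055}\right) = \frac{39112}{80269065}$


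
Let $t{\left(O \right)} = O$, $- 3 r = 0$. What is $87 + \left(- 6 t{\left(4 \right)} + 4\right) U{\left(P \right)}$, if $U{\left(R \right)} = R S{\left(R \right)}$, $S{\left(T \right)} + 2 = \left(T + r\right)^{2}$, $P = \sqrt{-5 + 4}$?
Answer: $87 + 60 i \approx 87.0 + 60.0 i$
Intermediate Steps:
$r = 0$ ($r = \left(- \frac{1}{3}\right) 0 = 0$)
$P = i$ ($P = \sqrt{-1} = i \approx 1.0 i$)
$S{\left(T \right)} = -2 + T^{2}$ ($S{\left(T \right)} = -2 + \left(T + 0\right)^{2} = -2 + T^{2}$)
$U{\left(R \right)} = R \left(-2 + R^{2}\right)$
$87 + \left(- 6 t{\left(4 \right)} + 4\right) U{\left(P \right)} = 87 + \left(\left(-6\right) 4 + 4\right) i \left(-2 + i^{2}\right) = 87 + \left(-24 + 4\right) i \left(-2 - 1\right) = 87 - 20 i \left(-3\right) = 87 - 20 \left(- 3 i\right) = 87 + 60 i$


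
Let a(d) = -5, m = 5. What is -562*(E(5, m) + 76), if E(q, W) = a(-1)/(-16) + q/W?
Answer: -347597/8 ≈ -43450.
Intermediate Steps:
E(q, W) = 5/16 + q/W (E(q, W) = -5/(-16) + q/W = -5*(-1/16) + q/W = 5/16 + q/W)
-562*(E(5, m) + 76) = -562*((5/16 + 5/5) + 76) = -562*((5/16 + 5*(⅕)) + 76) = -562*((5/16 + 1) + 76) = -562*(21/16 + 76) = -562*1237/16 = -347597/8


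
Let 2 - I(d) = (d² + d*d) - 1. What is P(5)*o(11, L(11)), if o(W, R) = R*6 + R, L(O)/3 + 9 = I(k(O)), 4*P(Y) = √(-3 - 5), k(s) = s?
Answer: -2604*I*√2 ≈ -3682.6*I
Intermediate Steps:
P(Y) = I*√2/2 (P(Y) = √(-3 - 5)/4 = √(-8)/4 = (2*I*√2)/4 = I*√2/2)
I(d) = 3 - 2*d² (I(d) = 2 - ((d² + d*d) - 1) = 2 - ((d² + d²) - 1) = 2 - (2*d² - 1) = 2 - (-1 + 2*d²) = 2 + (1 - 2*d²) = 3 - 2*d²)
L(O) = -18 - 6*O² (L(O) = -27 + 3*(3 - 2*O²) = -27 + (9 - 6*O²) = -18 - 6*O²)
o(W, R) = 7*R (o(W, R) = 6*R + R = 7*R)
P(5)*o(11, L(11)) = (I*√2/2)*(7*(-18 - 6*11²)) = (I*√2/2)*(7*(-18 - 6*121)) = (I*√2/2)*(7*(-18 - 726)) = (I*√2/2)*(7*(-744)) = (I*√2/2)*(-5208) = -2604*I*√2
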